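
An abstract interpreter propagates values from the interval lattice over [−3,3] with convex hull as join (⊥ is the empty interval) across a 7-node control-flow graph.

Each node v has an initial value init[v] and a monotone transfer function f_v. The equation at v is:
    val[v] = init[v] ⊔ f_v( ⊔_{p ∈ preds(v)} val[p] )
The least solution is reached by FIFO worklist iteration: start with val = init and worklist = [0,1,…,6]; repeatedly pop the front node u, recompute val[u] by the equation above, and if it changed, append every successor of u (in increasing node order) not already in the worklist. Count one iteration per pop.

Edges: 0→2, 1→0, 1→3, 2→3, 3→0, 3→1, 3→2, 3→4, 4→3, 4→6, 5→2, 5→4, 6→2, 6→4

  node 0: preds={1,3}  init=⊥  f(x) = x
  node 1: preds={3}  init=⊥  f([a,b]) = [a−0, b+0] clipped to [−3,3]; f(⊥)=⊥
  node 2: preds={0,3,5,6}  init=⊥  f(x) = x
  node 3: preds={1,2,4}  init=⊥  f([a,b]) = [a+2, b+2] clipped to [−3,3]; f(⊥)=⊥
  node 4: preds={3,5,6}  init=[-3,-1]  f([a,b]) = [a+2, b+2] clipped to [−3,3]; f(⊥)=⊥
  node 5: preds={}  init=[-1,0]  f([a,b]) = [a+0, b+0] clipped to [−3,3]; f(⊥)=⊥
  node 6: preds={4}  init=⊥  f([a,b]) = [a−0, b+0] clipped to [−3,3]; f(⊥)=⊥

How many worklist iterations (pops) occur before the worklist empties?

17

Trace (17 dequeues):
  [1] u=0 | in ⊥ | out ⊥ | ==
  [2] u=1 | in ⊥ | out ⊥ | ==
  [3] u=2 | in [-1,0] | out [-1,0] | prev ⊥ | push {}
  [4] u=3 | in [-3,0] | out [-1,2] | prev ⊥ | push {0,1,2}
  [5] u=4 | in [-1,2] | out [-3,3] | prev [-3,-1] | push {3}
  [6] u=5 | in ⊥ | out [-1,0] | ==
  [7] u=6 | in [-3,3] | out [-3,3] | prev ⊥ | push {4}
  [8] u=0 | in [-1,2] | out [-1,2] | prev ⊥ | push {}
  [9] u=1 | in [-1,2] | out [-1,2] | prev ⊥ | push {0}
  [10] u=2 | in [-3,3] | out [-3,3] | prev [-1,0] | push {}
  [11] u=3 | in [-3,3] | out [-1,3] | prev [-1,2] | push {1,2}
  [12] u=4 | in [-3,3] | out [-3,3] | ==
  [13] u=0 | in [-1,3] | out [-1,3] | prev [-1,2] | push {}
  [14] u=1 | in [-1,3] | out [-1,3] | prev [-1,2] | push {0,3}
  [15] u=2 | in [-3,3] | out [-3,3] | ==
  [16] u=0 | in [-1,3] | out [-1,3] | ==
  [17] u=3 | in [-3,3] | out [-1,3] | ==

Converged values:
  [0] [-1,3]
  [1] [-1,3]
  [2] [-3,3]
  [3] [-1,3]
  [4] [-3,3]
  [5] [-1,0]
  [6] [-3,3]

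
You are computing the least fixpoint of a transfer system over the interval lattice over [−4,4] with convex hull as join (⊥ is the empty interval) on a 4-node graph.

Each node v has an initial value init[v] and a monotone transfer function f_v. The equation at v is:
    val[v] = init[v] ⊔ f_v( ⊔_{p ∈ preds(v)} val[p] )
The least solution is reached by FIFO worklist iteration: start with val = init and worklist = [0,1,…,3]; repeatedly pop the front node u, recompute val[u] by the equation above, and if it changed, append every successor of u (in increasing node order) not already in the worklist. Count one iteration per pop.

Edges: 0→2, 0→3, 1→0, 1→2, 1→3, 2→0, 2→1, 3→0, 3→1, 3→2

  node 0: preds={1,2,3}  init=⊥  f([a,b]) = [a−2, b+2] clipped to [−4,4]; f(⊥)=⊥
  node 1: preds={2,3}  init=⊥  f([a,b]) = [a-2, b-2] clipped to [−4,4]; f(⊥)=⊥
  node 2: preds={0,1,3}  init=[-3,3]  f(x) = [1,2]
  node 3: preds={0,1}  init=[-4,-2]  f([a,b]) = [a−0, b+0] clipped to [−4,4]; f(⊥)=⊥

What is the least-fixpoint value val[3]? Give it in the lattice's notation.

Trace (9 dequeues):
  [1] u=0 | in [-4,3] | out [-4,4] | prev ⊥ | push {}
  [2] u=1 | in [-4,3] | out [-4,1] | prev ⊥ | push {0}
  [3] u=2 | in [-4,4] | out [-3,3] | ==
  [4] u=3 | in [-4,4] | out [-4,4] | prev [-4,-2] | push {1,2}
  [5] u=0 | in [-4,4] | out [-4,4] | ==
  [6] u=1 | in [-4,4] | out [-4,2] | prev [-4,1] | push {0,3}
  [7] u=2 | in [-4,4] | out [-3,3] | ==
  [8] u=0 | in [-4,4] | out [-4,4] | ==
  [9] u=3 | in [-4,4] | out [-4,4] | ==

Converged values:
  [0] [-4,4]
  [1] [-4,2]
  [2] [-3,3]
  [3] [-4,4]

[-4,4]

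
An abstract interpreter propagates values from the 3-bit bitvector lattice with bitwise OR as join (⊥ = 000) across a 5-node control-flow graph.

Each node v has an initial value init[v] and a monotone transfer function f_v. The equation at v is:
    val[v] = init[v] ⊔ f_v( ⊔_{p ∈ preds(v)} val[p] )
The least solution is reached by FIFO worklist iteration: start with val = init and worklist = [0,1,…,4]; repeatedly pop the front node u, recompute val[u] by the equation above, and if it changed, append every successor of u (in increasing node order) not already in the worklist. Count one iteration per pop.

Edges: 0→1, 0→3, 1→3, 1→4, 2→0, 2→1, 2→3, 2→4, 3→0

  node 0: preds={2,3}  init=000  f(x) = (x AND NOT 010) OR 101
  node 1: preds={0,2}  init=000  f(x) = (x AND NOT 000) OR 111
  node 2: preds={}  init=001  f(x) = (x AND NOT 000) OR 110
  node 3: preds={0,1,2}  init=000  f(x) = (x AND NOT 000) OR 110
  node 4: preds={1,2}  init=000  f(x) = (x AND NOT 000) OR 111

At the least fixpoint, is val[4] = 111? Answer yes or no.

Trace (7 dequeues):
  [1] u=0 | in 001 | out 101 | prev 000 | push {}
  [2] u=1 | in 101 | out 111 | prev 000 | push {}
  [3] u=2 | in 000 | out 111 | prev 001 | push {0,1}
  [4] u=3 | in 111 | out 111 | prev 000 | push {}
  [5] u=4 | in 111 | out 111 | prev 000 | push {}
  [6] u=0 | in 111 | out 101 | ==
  [7] u=1 | in 111 | out 111 | ==

Converged values:
  [0] 101
  [1] 111
  [2] 111
  [3] 111
  [4] 111

yes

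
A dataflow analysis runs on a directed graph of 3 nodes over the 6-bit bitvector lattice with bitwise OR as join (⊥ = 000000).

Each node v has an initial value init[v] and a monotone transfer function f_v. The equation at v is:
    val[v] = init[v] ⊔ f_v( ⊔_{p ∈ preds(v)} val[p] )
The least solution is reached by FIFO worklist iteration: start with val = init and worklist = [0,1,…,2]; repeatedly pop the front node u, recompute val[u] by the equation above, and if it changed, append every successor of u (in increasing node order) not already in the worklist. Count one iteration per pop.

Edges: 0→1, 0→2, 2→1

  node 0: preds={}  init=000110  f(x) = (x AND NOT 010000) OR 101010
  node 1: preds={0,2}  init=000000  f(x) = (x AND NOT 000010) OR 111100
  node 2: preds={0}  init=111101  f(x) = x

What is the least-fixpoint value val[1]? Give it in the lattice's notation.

111101

Worklist (4 pops):
  #1 pop 0: in=000000 → 101110 (was 000110); enqueue []
  #2 pop 1: in=111111 → 111101 (was 000000); enqueue []
  #3 pop 2: in=101110 → 111111 (was 111101); enqueue [1]
  #4 pop 1: in=111111 → 111101 (no change)

Fixpoint:
  val[0] = 101110
  val[1] = 111101
  val[2] = 111111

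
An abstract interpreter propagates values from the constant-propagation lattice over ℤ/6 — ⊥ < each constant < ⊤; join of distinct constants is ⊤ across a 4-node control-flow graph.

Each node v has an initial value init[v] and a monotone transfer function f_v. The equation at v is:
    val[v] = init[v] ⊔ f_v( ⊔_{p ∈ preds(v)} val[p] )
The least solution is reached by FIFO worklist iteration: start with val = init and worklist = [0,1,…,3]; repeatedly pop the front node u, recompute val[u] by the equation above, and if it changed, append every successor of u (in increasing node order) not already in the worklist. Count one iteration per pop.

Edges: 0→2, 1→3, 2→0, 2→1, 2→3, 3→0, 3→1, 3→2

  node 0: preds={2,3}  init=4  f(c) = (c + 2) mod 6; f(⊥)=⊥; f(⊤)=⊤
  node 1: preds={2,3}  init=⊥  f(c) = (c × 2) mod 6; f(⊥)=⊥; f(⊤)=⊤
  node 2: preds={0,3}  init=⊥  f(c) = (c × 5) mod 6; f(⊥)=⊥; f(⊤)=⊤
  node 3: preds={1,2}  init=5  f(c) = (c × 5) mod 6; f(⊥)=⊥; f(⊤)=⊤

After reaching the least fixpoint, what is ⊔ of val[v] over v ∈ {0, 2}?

Worklist (8 pops):
  #1 pop 0: in=5 → ⊤ (was 4); enqueue []
  #2 pop 1: in=5 → 4 (was ⊥); enqueue []
  #3 pop 2: in=⊤ → ⊤ (was ⊥); enqueue [0,1]
  #4 pop 3: in=⊤ → ⊤ (was 5); enqueue [2]
  #5 pop 0: in=⊤ → ⊤ (no change)
  #6 pop 1: in=⊤ → ⊤ (was 4); enqueue [3]
  #7 pop 2: in=⊤ → ⊤ (no change)
  #8 pop 3: in=⊤ → ⊤ (no change)

Fixpoint:
  val[0] = ⊤
  val[1] = ⊤
  val[2] = ⊤
  val[3] = ⊤

⊤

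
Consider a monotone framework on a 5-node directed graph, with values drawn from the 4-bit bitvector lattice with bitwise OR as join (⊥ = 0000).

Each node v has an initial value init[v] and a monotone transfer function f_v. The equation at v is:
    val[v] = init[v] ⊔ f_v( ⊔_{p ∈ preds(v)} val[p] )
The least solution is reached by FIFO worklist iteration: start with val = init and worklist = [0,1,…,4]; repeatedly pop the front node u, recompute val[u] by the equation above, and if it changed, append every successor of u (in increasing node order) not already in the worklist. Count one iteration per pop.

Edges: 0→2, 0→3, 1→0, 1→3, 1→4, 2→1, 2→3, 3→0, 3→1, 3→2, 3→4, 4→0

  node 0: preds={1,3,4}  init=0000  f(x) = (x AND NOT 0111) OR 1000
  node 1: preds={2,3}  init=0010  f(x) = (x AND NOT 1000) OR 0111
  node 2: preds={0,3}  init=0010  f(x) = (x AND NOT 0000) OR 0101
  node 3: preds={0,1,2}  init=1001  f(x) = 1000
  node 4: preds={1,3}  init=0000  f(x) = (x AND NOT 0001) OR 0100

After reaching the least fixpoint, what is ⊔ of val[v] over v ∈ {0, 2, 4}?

1111

Trace (7 dequeues):
  [1] u=0 | in 1011 | out 1000 | prev 0000 | push {}
  [2] u=1 | in 1011 | out 0111 | prev 0010 | push {0}
  [3] u=2 | in 1001 | out 1111 | prev 0010 | push {1}
  [4] u=3 | in 1111 | out 1001 | ==
  [5] u=4 | in 1111 | out 1110 | prev 0000 | push {}
  [6] u=0 | in 1111 | out 1000 | ==
  [7] u=1 | in 1111 | out 0111 | ==

Converged values:
  [0] 1000
  [1] 0111
  [2] 1111
  [3] 1001
  [4] 1110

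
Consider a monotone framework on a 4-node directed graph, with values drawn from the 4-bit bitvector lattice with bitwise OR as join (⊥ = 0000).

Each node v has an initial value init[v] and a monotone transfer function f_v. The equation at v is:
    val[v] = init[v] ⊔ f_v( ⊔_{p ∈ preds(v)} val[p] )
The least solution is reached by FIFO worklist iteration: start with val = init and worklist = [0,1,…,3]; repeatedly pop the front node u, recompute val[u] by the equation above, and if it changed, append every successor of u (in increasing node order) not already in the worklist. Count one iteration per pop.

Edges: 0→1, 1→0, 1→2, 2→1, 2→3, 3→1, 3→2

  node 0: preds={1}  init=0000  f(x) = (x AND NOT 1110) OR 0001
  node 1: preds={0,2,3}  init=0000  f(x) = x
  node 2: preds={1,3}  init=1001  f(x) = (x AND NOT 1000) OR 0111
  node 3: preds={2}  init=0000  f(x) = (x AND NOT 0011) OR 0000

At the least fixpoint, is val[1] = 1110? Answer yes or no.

no

Iteration log — 8 steps:
  step 1. node 0  ⊔preds=0000  new=0001  old=0000  +wl: 
  step 2. node 1  ⊔preds=1001  new=1001  old=0000  +wl: 0
  step 3. node 2  ⊔preds=1001  new=1111  old=1001  +wl: 1
  step 4. node 3  ⊔preds=1111  new=1100  old=0000  +wl: 2
  step 5. node 0  ⊔preds=1001  new=0001  stable
  step 6. node 1  ⊔preds=1111  new=1111  old=1001  +wl: 0
  step 7. node 2  ⊔preds=1111  new=1111  stable
  step 8. node 0  ⊔preds=1111  new=0001  stable

Least fixpoint reached:
  node 0: 0001
  node 1: 1111
  node 2: 1111
  node 3: 1100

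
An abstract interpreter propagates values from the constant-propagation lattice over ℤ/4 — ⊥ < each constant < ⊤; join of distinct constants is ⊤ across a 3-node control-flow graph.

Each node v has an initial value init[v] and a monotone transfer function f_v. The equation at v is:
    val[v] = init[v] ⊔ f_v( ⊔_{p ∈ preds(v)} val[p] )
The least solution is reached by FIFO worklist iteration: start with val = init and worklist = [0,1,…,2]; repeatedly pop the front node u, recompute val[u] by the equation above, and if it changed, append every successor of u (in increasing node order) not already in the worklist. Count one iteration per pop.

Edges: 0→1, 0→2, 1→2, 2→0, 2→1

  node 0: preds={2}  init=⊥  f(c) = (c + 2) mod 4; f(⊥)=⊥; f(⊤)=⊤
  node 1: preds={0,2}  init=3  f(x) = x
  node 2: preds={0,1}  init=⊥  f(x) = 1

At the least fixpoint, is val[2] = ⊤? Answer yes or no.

Trace (6 dequeues):
  [1] u=0 | in ⊥ | out ⊥ | ==
  [2] u=1 | in ⊥ | out 3 | ==
  [3] u=2 | in 3 | out 1 | prev ⊥ | push {0,1}
  [4] u=0 | in 1 | out 3 | prev ⊥ | push {2}
  [5] u=1 | in ⊤ | out ⊤ | prev 3 | push {}
  [6] u=2 | in ⊤ | out 1 | ==

Converged values:
  [0] 3
  [1] ⊤
  [2] 1

no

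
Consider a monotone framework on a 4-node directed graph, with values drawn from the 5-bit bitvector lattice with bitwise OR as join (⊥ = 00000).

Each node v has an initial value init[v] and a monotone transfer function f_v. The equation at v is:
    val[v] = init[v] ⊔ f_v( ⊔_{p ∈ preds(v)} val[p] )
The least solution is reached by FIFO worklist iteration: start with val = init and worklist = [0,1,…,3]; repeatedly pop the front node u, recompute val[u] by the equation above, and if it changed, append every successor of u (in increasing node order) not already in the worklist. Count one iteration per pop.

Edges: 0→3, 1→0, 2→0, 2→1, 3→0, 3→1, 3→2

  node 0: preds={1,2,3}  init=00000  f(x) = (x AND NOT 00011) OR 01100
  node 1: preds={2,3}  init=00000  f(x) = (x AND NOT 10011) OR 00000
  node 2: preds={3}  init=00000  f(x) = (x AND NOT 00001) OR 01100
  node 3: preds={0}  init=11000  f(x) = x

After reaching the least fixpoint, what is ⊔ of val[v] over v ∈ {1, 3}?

Worklist (8 pops):
  #1 pop 0: in=11000 → 11100 (was 00000); enqueue []
  #2 pop 1: in=11000 → 01000 (was 00000); enqueue [0]
  #3 pop 2: in=11000 → 11100 (was 00000); enqueue [1]
  #4 pop 3: in=11100 → 11100 (was 11000); enqueue [2]
  #5 pop 0: in=11100 → 11100 (no change)
  #6 pop 1: in=11100 → 01100 (was 01000); enqueue [0]
  #7 pop 2: in=11100 → 11100 (no change)
  #8 pop 0: in=11100 → 11100 (no change)

Fixpoint:
  val[0] = 11100
  val[1] = 01100
  val[2] = 11100
  val[3] = 11100

11100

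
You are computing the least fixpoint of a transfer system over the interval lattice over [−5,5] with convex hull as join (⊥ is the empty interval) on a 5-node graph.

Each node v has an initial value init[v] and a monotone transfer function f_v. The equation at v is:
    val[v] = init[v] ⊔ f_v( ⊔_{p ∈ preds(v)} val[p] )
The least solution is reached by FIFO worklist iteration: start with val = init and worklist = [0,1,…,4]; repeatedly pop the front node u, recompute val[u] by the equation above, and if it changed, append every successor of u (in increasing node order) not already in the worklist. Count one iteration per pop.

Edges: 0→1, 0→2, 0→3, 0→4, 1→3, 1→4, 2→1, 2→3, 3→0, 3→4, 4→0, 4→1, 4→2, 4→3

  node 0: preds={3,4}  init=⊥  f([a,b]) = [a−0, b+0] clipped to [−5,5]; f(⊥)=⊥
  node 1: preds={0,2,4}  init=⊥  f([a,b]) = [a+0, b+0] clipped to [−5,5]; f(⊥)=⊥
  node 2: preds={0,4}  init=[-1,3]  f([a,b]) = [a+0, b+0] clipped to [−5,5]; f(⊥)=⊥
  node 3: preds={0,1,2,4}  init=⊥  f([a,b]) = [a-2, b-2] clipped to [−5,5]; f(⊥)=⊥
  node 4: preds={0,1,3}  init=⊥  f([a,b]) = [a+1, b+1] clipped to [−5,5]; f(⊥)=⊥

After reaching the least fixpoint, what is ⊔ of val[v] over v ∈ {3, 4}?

Iteration log — 19 steps:
  step 1. node 0  ⊔preds=⊥  new=⊥  stable
  step 2. node 1  ⊔preds=[-1,3]  new=[-1,3]  old=⊥  +wl: 
  step 3. node 2  ⊔preds=⊥  new=[-1,3]  stable
  step 4. node 3  ⊔preds=[-1,3]  new=[-3,1]  old=⊥  +wl: 0
  step 5. node 4  ⊔preds=[-3,3]  new=[-2,4]  old=⊥  +wl: 1,2,3
  step 6. node 0  ⊔preds=[-3,4]  new=[-3,4]  old=⊥  +wl: 4
  step 7. node 1  ⊔preds=[-3,4]  new=[-3,4]  old=[-1,3]  +wl: 
  step 8. node 2  ⊔preds=[-3,4]  new=[-3,4]  old=[-1,3]  +wl: 1
  step 9. node 3  ⊔preds=[-3,4]  new=[-5,2]  old=[-3,1]  +wl: 0
  step 10. node 4  ⊔preds=[-5,4]  new=[-4,5]  old=[-2,4]  +wl: 2,3
  step 11. node 1  ⊔preds=[-4,5]  new=[-4,5]  old=[-3,4]  +wl: 4
  step 12. node 0  ⊔preds=[-5,5]  new=[-5,5]  old=[-3,4]  +wl: 1
  step 13. node 2  ⊔preds=[-5,5]  new=[-5,5]  old=[-3,4]  +wl: 
  step 14. node 3  ⊔preds=[-5,5]  new=[-5,3]  old=[-5,2]  +wl: 0
  step 15. node 4  ⊔preds=[-5,5]  new=[-4,5]  stable
  step 16. node 1  ⊔preds=[-5,5]  new=[-5,5]  old=[-4,5]  +wl: 3,4
  step 17. node 0  ⊔preds=[-5,5]  new=[-5,5]  stable
  step 18. node 3  ⊔preds=[-5,5]  new=[-5,3]  stable
  step 19. node 4  ⊔preds=[-5,5]  new=[-4,5]  stable

Least fixpoint reached:
  node 0: [-5,5]
  node 1: [-5,5]
  node 2: [-5,5]
  node 3: [-5,3]
  node 4: [-4,5]

[-5,5]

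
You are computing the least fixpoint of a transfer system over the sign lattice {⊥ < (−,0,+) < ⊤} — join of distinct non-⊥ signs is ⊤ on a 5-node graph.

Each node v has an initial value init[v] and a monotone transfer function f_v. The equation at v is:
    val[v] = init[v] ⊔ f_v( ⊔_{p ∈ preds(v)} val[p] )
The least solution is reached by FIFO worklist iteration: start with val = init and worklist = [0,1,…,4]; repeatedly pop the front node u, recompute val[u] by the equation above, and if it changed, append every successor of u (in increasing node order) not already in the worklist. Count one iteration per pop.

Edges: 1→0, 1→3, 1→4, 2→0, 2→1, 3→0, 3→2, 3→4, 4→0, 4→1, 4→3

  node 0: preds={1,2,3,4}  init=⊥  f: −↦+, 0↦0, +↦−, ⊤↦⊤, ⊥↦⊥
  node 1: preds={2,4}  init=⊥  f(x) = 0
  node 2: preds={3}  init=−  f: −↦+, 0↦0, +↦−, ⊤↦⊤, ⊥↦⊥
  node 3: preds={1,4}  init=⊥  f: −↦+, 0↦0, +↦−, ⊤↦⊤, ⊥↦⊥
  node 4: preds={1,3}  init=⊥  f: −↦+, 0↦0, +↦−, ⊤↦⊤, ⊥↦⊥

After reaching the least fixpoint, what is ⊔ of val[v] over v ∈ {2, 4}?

⊤

Worklist (10 pops):
  #1 pop 0: in=− → + (was ⊥); enqueue []
  #2 pop 1: in=− → 0 (was ⊥); enqueue [0]
  #3 pop 2: in=⊥ → − (no change)
  #4 pop 3: in=0 → 0 (was ⊥); enqueue [2]
  #5 pop 4: in=0 → 0 (was ⊥); enqueue [1,3]
  #6 pop 0: in=⊤ → ⊤ (was +); enqueue []
  #7 pop 2: in=0 → ⊤ (was −); enqueue [0]
  #8 pop 1: in=⊤ → 0 (no change)
  #9 pop 3: in=0 → 0 (no change)
  #10 pop 0: in=⊤ → ⊤ (no change)

Fixpoint:
  val[0] = ⊤
  val[1] = 0
  val[2] = ⊤
  val[3] = 0
  val[4] = 0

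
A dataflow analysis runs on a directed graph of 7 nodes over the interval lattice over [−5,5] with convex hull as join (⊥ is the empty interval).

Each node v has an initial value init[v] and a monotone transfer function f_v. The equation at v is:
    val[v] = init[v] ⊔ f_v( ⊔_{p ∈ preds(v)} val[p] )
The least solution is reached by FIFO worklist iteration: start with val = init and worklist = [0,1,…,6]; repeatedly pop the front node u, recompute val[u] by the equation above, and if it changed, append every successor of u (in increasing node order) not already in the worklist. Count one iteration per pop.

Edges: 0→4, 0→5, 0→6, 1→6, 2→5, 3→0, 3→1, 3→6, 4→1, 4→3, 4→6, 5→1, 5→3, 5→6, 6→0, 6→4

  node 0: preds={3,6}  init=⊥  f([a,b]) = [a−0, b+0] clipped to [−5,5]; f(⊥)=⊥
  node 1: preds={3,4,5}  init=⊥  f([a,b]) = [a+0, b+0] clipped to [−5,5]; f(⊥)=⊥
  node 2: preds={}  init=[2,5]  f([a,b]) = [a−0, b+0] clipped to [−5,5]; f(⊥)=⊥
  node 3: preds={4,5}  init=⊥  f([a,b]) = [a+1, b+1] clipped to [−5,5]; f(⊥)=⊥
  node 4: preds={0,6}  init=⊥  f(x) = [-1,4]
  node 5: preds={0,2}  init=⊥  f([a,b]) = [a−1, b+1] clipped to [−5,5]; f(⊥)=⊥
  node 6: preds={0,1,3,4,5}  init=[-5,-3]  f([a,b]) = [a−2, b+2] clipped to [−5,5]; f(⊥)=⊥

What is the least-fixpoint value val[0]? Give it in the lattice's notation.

Iteration log — 14 steps:
  step 1. node 0  ⊔preds=[-5,-3]  new=[-5,-3]  old=⊥  +wl: 
  step 2. node 1  ⊔preds=⊥  new=⊥  stable
  step 3. node 2  ⊔preds=⊥  new=[2,5]  stable
  step 4. node 3  ⊔preds=⊥  new=⊥  stable
  step 5. node 4  ⊔preds=[-5,-3]  new=[-1,4]  old=⊥  +wl: 1,3
  step 6. node 5  ⊔preds=[-5,5]  new=[-5,5]  old=⊥  +wl: 
  step 7. node 6  ⊔preds=[-5,5]  new=[-5,5]  old=[-5,-3]  +wl: 0,4
  step 8. node 1  ⊔preds=[-5,5]  new=[-5,5]  old=⊥  +wl: 6
  step 9. node 3  ⊔preds=[-5,5]  new=[-4,5]  old=⊥  +wl: 1
  step 10. node 0  ⊔preds=[-5,5]  new=[-5,5]  old=[-5,-3]  +wl: 5
  step 11. node 4  ⊔preds=[-5,5]  new=[-1,4]  stable
  step 12. node 6  ⊔preds=[-5,5]  new=[-5,5]  stable
  step 13. node 1  ⊔preds=[-5,5]  new=[-5,5]  stable
  step 14. node 5  ⊔preds=[-5,5]  new=[-5,5]  stable

Least fixpoint reached:
  node 0: [-5,5]
  node 1: [-5,5]
  node 2: [2,5]
  node 3: [-4,5]
  node 4: [-1,4]
  node 5: [-5,5]
  node 6: [-5,5]

[-5,5]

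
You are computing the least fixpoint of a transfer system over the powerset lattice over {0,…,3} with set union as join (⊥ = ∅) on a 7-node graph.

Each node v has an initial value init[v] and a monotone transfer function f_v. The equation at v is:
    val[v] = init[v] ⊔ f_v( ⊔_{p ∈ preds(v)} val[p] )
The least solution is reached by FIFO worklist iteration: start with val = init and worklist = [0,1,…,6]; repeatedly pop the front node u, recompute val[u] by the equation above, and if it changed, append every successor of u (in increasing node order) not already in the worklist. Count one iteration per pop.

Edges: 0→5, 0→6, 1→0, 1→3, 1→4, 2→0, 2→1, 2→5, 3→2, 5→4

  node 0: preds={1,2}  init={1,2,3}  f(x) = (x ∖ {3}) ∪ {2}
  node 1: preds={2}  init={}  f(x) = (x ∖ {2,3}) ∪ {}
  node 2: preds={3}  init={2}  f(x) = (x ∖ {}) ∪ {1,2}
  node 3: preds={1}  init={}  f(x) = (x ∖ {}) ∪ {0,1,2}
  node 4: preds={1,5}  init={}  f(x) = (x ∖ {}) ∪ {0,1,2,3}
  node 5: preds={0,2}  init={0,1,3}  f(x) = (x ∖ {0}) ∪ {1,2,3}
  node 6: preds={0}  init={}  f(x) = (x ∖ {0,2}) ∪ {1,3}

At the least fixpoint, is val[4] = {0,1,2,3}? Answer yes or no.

yes

Iteration log — 19 steps:
  step 1. node 0  ⊔preds={2}  new={1,2,3}  stable
  step 2. node 1  ⊔preds={2}  new={}  stable
  step 3. node 2  ⊔preds={}  new={1,2}  old={2}  +wl: 0,1
  step 4. node 3  ⊔preds={}  new={0,1,2}  old={}  +wl: 2
  step 5. node 4  ⊔preds={0,1,3}  new={0,1,2,3}  old={}  +wl: 
  step 6. node 5  ⊔preds={1,2,3}  new={0,1,2,3}  old={0,1,3}  +wl: 4
  step 7. node 6  ⊔preds={1,2,3}  new={1,3}  old={}  +wl: 
  step 8. node 0  ⊔preds={1,2}  new={1,2,3}  stable
  step 9. node 1  ⊔preds={1,2}  new={1}  old={}  +wl: 0,3
  step 10. node 2  ⊔preds={0,1,2}  new={0,1,2}  old={1,2}  +wl: 1,5
  step 11. node 4  ⊔preds={0,1,2,3}  new={0,1,2,3}  stable
  step 12. node 0  ⊔preds={0,1,2}  new={0,1,2,3}  old={1,2,3}  +wl: 6
  step 13. node 3  ⊔preds={1}  new={0,1,2}  stable
  step 14. node 1  ⊔preds={0,1,2}  new={0,1}  old={1}  +wl: 0,3,4
  step 15. node 5  ⊔preds={0,1,2,3}  new={0,1,2,3}  stable
  step 16. node 6  ⊔preds={0,1,2,3}  new={1,3}  stable
  step 17. node 0  ⊔preds={0,1,2}  new={0,1,2,3}  stable
  step 18. node 3  ⊔preds={0,1}  new={0,1,2}  stable
  step 19. node 4  ⊔preds={0,1,2,3}  new={0,1,2,3}  stable

Least fixpoint reached:
  node 0: {0,1,2,3}
  node 1: {0,1}
  node 2: {0,1,2}
  node 3: {0,1,2}
  node 4: {0,1,2,3}
  node 5: {0,1,2,3}
  node 6: {1,3}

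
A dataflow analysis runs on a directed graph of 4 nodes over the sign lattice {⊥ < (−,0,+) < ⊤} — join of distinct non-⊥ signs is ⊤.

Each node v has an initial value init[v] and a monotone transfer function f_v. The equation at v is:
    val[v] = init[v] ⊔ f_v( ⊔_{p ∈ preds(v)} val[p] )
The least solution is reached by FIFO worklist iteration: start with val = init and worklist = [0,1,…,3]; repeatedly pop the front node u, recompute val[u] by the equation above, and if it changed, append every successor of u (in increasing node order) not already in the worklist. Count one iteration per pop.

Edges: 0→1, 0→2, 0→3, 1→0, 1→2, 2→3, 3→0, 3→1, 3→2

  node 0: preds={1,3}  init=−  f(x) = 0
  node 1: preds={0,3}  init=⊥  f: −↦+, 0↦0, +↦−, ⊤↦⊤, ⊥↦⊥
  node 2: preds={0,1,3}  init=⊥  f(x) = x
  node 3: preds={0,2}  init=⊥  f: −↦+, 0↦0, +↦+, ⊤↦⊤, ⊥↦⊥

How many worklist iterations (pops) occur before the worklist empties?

7

Worklist (7 pops):
  #1 pop 0: in=⊥ → ⊤ (was −); enqueue []
  #2 pop 1: in=⊤ → ⊤ (was ⊥); enqueue [0]
  #3 pop 2: in=⊤ → ⊤ (was ⊥); enqueue []
  #4 pop 3: in=⊤ → ⊤ (was ⊥); enqueue [1,2]
  #5 pop 0: in=⊤ → ⊤ (no change)
  #6 pop 1: in=⊤ → ⊤ (no change)
  #7 pop 2: in=⊤ → ⊤ (no change)

Fixpoint:
  val[0] = ⊤
  val[1] = ⊤
  val[2] = ⊤
  val[3] = ⊤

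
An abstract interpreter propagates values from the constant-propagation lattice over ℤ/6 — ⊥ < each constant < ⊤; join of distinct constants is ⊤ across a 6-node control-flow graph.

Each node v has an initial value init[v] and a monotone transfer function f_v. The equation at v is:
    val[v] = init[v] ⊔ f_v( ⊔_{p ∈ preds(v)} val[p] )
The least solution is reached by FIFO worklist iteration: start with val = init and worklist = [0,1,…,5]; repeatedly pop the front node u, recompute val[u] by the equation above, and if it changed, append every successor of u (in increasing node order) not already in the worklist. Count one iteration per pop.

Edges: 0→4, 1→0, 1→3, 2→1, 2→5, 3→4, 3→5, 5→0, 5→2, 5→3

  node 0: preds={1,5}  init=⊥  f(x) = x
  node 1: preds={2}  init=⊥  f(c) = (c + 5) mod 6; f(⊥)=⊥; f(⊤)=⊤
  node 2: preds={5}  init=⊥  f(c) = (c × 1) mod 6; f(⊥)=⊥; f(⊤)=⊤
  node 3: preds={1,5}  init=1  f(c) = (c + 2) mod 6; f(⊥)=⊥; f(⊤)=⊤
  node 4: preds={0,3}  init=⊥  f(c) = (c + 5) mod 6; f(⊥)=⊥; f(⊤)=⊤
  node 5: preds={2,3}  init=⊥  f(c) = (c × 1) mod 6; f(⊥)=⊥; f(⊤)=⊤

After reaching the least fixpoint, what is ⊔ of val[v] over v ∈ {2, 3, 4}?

⊤

Iteration log — 20 steps:
  step 1. node 0  ⊔preds=⊥  new=⊥  stable
  step 2. node 1  ⊔preds=⊥  new=⊥  stable
  step 3. node 2  ⊔preds=⊥  new=⊥  stable
  step 4. node 3  ⊔preds=⊥  new=1  stable
  step 5. node 4  ⊔preds=1  new=0  old=⊥  +wl: 
  step 6. node 5  ⊔preds=1  new=1  old=⊥  +wl: 0,2,3
  step 7. node 0  ⊔preds=1  new=1  old=⊥  +wl: 4
  step 8. node 2  ⊔preds=1  new=1  old=⊥  +wl: 1,5
  step 9. node 3  ⊔preds=1  new=⊤  old=1  +wl: 
  step 10. node 4  ⊔preds=⊤  new=⊤  old=0  +wl: 
  step 11. node 1  ⊔preds=1  new=0  old=⊥  +wl: 0,3
  step 12. node 5  ⊔preds=⊤  new=⊤  old=1  +wl: 2
  step 13. node 0  ⊔preds=⊤  new=⊤  old=1  +wl: 4
  step 14. node 3  ⊔preds=⊤  new=⊤  stable
  step 15. node 2  ⊔preds=⊤  new=⊤  old=1  +wl: 1,5
  step 16. node 4  ⊔preds=⊤  new=⊤  stable
  step 17. node 1  ⊔preds=⊤  new=⊤  old=0  +wl: 0,3
  step 18. node 5  ⊔preds=⊤  new=⊤  stable
  step 19. node 0  ⊔preds=⊤  new=⊤  stable
  step 20. node 3  ⊔preds=⊤  new=⊤  stable

Least fixpoint reached:
  node 0: ⊤
  node 1: ⊤
  node 2: ⊤
  node 3: ⊤
  node 4: ⊤
  node 5: ⊤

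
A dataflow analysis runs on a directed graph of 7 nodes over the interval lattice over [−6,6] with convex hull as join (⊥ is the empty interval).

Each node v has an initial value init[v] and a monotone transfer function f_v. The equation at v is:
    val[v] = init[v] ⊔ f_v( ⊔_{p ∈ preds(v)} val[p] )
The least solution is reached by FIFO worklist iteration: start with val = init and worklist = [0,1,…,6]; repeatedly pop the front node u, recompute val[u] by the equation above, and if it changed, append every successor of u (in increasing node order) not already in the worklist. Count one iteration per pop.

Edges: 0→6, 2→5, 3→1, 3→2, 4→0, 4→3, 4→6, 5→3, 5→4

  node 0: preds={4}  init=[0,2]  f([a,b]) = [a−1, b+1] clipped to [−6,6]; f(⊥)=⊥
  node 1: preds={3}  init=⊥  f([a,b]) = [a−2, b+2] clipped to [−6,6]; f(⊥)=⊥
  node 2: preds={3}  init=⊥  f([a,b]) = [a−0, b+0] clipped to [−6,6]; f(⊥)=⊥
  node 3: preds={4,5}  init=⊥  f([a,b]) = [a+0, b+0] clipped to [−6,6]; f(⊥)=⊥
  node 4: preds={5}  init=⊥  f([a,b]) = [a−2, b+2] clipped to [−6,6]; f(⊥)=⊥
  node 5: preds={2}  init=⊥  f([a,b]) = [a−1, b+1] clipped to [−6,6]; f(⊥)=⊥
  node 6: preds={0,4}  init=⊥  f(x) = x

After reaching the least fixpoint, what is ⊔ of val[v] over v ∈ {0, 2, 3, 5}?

Iteration log — 7 steps:
  step 1. node 0  ⊔preds=⊥  new=[0,2]  stable
  step 2. node 1  ⊔preds=⊥  new=⊥  stable
  step 3. node 2  ⊔preds=⊥  new=⊥  stable
  step 4. node 3  ⊔preds=⊥  new=⊥  stable
  step 5. node 4  ⊔preds=⊥  new=⊥  stable
  step 6. node 5  ⊔preds=⊥  new=⊥  stable
  step 7. node 6  ⊔preds=[0,2]  new=[0,2]  old=⊥  +wl: 

Least fixpoint reached:
  node 0: [0,2]
  node 1: ⊥
  node 2: ⊥
  node 3: ⊥
  node 4: ⊥
  node 5: ⊥
  node 6: [0,2]

[0,2]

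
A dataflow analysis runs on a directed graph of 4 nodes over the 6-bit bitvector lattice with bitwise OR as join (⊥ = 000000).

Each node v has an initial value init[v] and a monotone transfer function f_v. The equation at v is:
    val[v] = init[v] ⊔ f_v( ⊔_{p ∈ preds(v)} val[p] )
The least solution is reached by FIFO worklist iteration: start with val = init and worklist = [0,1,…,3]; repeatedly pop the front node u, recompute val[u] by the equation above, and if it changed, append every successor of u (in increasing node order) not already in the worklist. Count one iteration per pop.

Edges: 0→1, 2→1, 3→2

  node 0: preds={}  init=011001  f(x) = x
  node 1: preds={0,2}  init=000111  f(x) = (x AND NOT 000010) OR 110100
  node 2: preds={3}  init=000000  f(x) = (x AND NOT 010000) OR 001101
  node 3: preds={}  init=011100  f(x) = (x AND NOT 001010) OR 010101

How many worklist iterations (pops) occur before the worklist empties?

Iteration log — 6 steps:
  step 1. node 0  ⊔preds=000000  new=011001  stable
  step 2. node 1  ⊔preds=011001  new=111111  old=000111  +wl: 
  step 3. node 2  ⊔preds=011100  new=001101  old=000000  +wl: 1
  step 4. node 3  ⊔preds=000000  new=011101  old=011100  +wl: 2
  step 5. node 1  ⊔preds=011101  new=111111  stable
  step 6. node 2  ⊔preds=011101  new=001101  stable

Least fixpoint reached:
  node 0: 011001
  node 1: 111111
  node 2: 001101
  node 3: 011101

6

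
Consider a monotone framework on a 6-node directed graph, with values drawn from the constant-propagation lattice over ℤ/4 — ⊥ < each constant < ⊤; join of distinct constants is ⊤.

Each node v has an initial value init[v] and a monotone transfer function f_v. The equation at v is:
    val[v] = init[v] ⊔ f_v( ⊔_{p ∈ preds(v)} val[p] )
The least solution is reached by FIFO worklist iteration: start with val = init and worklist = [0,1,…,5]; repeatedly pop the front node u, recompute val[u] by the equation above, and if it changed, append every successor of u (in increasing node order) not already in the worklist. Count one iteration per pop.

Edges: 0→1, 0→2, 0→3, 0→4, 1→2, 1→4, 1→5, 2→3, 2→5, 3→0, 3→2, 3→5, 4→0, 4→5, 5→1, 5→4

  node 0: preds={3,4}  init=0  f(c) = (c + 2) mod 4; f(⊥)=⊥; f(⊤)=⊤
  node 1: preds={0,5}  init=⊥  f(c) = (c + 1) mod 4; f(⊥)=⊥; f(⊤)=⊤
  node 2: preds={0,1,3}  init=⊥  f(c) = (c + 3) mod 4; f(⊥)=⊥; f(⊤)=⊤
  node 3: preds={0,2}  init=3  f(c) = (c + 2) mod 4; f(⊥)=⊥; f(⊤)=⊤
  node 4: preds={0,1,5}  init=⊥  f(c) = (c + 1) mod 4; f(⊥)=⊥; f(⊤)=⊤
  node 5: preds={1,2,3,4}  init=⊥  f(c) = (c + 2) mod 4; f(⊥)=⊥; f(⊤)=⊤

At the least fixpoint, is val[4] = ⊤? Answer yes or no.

Iteration log — 10 steps:
  step 1. node 0  ⊔preds=3  new=⊤  old=0  +wl: 
  step 2. node 1  ⊔preds=⊤  new=⊤  old=⊥  +wl: 
  step 3. node 2  ⊔preds=⊤  new=⊤  old=⊥  +wl: 
  step 4. node 3  ⊔preds=⊤  new=⊤  old=3  +wl: 0,2
  step 5. node 4  ⊔preds=⊤  new=⊤  old=⊥  +wl: 
  step 6. node 5  ⊔preds=⊤  new=⊤  old=⊥  +wl: 1,4
  step 7. node 0  ⊔preds=⊤  new=⊤  stable
  step 8. node 2  ⊔preds=⊤  new=⊤  stable
  step 9. node 1  ⊔preds=⊤  new=⊤  stable
  step 10. node 4  ⊔preds=⊤  new=⊤  stable

Least fixpoint reached:
  node 0: ⊤
  node 1: ⊤
  node 2: ⊤
  node 3: ⊤
  node 4: ⊤
  node 5: ⊤

yes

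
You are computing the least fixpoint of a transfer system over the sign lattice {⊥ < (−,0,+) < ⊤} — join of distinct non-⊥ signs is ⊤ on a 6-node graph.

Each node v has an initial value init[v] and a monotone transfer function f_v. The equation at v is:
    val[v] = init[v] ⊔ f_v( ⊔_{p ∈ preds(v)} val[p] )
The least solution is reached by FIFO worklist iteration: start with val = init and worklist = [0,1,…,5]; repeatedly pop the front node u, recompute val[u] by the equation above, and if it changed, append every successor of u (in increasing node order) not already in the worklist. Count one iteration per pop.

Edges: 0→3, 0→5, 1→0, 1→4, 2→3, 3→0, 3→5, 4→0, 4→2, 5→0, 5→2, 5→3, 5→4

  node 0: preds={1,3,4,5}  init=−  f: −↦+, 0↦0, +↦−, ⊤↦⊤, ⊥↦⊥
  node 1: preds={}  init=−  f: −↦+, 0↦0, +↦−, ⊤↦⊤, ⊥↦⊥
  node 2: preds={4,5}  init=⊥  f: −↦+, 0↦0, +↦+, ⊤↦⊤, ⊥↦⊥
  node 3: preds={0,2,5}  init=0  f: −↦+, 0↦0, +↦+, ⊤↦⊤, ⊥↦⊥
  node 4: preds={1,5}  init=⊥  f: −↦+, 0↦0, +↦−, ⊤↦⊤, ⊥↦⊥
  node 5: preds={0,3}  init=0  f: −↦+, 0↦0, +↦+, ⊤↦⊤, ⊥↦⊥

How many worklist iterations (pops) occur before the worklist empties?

10

Worklist (10 pops):
  #1 pop 0: in=⊤ → ⊤ (was −); enqueue []
  #2 pop 1: in=⊥ → − (no change)
  #3 pop 2: in=0 → 0 (was ⊥); enqueue []
  #4 pop 3: in=⊤ → ⊤ (was 0); enqueue [0]
  #5 pop 4: in=⊤ → ⊤ (was ⊥); enqueue [2]
  #6 pop 5: in=⊤ → ⊤ (was 0); enqueue [3,4]
  #7 pop 0: in=⊤ → ⊤ (no change)
  #8 pop 2: in=⊤ → ⊤ (was 0); enqueue []
  #9 pop 3: in=⊤ → ⊤ (no change)
  #10 pop 4: in=⊤ → ⊤ (no change)

Fixpoint:
  val[0] = ⊤
  val[1] = −
  val[2] = ⊤
  val[3] = ⊤
  val[4] = ⊤
  val[5] = ⊤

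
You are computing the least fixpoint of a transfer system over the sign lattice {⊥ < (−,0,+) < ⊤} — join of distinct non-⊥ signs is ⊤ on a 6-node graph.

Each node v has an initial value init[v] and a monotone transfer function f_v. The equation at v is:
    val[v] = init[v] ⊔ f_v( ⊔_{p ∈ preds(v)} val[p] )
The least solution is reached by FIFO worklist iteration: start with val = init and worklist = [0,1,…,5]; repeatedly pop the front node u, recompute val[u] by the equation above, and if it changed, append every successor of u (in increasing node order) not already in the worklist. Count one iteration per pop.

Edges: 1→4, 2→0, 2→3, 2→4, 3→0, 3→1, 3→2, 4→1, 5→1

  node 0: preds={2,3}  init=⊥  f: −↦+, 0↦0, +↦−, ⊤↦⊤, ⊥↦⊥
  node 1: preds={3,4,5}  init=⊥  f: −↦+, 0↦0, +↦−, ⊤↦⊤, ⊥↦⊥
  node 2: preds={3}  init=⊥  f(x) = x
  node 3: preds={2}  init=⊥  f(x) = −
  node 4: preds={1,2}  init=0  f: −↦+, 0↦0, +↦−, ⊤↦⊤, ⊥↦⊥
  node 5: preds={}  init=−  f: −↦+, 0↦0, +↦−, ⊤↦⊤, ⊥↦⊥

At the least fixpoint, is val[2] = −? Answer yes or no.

Worklist (12 pops):
  #1 pop 0: in=⊥ → ⊥ (no change)
  #2 pop 1: in=⊤ → ⊤ (was ⊥); enqueue []
  #3 pop 2: in=⊥ → ⊥ (no change)
  #4 pop 3: in=⊥ → − (was ⊥); enqueue [0,1,2]
  #5 pop 4: in=⊤ → ⊤ (was 0); enqueue []
  #6 pop 5: in=⊥ → − (no change)
  #7 pop 0: in=− → + (was ⊥); enqueue []
  #8 pop 1: in=⊤ → ⊤ (no change)
  #9 pop 2: in=− → − (was ⊥); enqueue [0,3,4]
  #10 pop 0: in=− → + (no change)
  #11 pop 3: in=− → − (no change)
  #12 pop 4: in=⊤ → ⊤ (no change)

Fixpoint:
  val[0] = +
  val[1] = ⊤
  val[2] = −
  val[3] = −
  val[4] = ⊤
  val[5] = −

yes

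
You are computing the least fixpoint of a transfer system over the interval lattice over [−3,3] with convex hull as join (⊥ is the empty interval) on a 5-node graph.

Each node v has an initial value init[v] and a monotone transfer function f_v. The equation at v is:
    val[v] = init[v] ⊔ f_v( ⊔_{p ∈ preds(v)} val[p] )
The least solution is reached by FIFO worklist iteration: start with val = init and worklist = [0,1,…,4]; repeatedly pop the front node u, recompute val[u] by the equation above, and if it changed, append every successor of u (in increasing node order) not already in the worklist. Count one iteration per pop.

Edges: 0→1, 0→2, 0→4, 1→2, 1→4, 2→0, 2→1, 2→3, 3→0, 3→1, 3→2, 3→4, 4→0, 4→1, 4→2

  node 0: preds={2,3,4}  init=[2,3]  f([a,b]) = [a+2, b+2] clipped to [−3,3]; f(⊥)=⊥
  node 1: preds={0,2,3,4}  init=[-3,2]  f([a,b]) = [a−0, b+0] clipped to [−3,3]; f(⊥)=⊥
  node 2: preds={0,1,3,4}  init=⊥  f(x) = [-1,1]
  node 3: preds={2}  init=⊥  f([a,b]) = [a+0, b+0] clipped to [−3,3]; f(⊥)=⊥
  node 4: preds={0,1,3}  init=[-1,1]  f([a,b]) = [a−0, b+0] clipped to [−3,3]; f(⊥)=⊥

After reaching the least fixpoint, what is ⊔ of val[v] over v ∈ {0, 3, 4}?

Iteration log — 9 steps:
  step 1. node 0  ⊔preds=[-1,1]  new=[1,3]  old=[2,3]  +wl: 
  step 2. node 1  ⊔preds=[-1,3]  new=[-3,3]  old=[-3,2]  +wl: 
  step 3. node 2  ⊔preds=[-3,3]  new=[-1,1]  old=⊥  +wl: 0,1
  step 4. node 3  ⊔preds=[-1,1]  new=[-1,1]  old=⊥  +wl: 2
  step 5. node 4  ⊔preds=[-3,3]  new=[-3,3]  old=[-1,1]  +wl: 
  step 6. node 0  ⊔preds=[-3,3]  new=[-1,3]  old=[1,3]  +wl: 4
  step 7. node 1  ⊔preds=[-3,3]  new=[-3,3]  stable
  step 8. node 2  ⊔preds=[-3,3]  new=[-1,1]  stable
  step 9. node 4  ⊔preds=[-3,3]  new=[-3,3]  stable

Least fixpoint reached:
  node 0: [-1,3]
  node 1: [-3,3]
  node 2: [-1,1]
  node 3: [-1,1]
  node 4: [-3,3]

[-3,3]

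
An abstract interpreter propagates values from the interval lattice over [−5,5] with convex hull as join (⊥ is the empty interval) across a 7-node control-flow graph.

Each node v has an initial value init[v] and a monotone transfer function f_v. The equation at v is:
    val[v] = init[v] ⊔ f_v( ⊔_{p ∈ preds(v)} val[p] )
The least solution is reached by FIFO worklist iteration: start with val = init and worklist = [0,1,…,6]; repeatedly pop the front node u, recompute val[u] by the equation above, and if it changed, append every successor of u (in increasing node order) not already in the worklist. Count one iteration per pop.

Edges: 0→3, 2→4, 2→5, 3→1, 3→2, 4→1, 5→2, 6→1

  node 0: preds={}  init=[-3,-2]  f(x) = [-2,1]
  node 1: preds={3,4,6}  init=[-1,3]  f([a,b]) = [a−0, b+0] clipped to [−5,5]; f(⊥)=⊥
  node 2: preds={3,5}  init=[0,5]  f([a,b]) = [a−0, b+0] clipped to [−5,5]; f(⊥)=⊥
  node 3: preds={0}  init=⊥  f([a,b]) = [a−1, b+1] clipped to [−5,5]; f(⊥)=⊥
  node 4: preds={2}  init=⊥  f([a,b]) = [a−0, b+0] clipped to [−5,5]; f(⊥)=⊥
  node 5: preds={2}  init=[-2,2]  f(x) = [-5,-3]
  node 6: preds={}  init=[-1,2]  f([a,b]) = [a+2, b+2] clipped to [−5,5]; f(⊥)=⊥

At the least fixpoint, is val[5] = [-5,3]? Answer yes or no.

no

Iteration log — 12 steps:
  step 1. node 0  ⊔preds=⊥  new=[-3,1]  old=[-3,-2]  +wl: 
  step 2. node 1  ⊔preds=[-1,2]  new=[-1,3]  stable
  step 3. node 2  ⊔preds=[-2,2]  new=[-2,5]  old=[0,5]  +wl: 
  step 4. node 3  ⊔preds=[-3,1]  new=[-4,2]  old=⊥  +wl: 1,2
  step 5. node 4  ⊔preds=[-2,5]  new=[-2,5]  old=⊥  +wl: 
  step 6. node 5  ⊔preds=[-2,5]  new=[-5,2]  old=[-2,2]  +wl: 
  step 7. node 6  ⊔preds=⊥  new=[-1,2]  stable
  step 8. node 1  ⊔preds=[-4,5]  new=[-4,5]  old=[-1,3]  +wl: 
  step 9. node 2  ⊔preds=[-5,2]  new=[-5,5]  old=[-2,5]  +wl: 4,5
  step 10. node 4  ⊔preds=[-5,5]  new=[-5,5]  old=[-2,5]  +wl: 1
  step 11. node 5  ⊔preds=[-5,5]  new=[-5,2]  stable
  step 12. node 1  ⊔preds=[-5,5]  new=[-5,5]  old=[-4,5]  +wl: 

Least fixpoint reached:
  node 0: [-3,1]
  node 1: [-5,5]
  node 2: [-5,5]
  node 3: [-4,2]
  node 4: [-5,5]
  node 5: [-5,2]
  node 6: [-1,2]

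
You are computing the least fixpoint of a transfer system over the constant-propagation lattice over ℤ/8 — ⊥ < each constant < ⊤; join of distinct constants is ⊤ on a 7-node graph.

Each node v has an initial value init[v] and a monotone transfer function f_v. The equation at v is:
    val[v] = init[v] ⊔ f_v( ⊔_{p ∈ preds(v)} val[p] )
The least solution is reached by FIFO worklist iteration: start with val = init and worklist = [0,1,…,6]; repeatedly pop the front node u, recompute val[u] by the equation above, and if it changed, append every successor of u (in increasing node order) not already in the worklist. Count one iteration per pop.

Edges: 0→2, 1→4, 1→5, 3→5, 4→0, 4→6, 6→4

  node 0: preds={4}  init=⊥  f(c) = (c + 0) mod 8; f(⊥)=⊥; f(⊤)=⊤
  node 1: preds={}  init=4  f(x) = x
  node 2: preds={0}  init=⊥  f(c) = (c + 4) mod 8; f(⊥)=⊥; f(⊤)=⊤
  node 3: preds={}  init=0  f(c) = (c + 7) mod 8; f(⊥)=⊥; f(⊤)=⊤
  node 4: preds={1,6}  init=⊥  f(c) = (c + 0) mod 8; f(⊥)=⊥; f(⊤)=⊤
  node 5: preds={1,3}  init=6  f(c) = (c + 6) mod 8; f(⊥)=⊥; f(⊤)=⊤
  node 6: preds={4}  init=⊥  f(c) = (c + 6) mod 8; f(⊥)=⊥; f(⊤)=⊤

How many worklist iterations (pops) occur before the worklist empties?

Worklist (14 pops):
  #1 pop 0: in=⊥ → ⊥ (no change)
  #2 pop 1: in=⊥ → 4 (no change)
  #3 pop 2: in=⊥ → ⊥ (no change)
  #4 pop 3: in=⊥ → 0 (no change)
  #5 pop 4: in=4 → 4 (was ⊥); enqueue [0]
  #6 pop 5: in=⊤ → ⊤ (was 6); enqueue []
  #7 pop 6: in=4 → 2 (was ⊥); enqueue [4]
  #8 pop 0: in=4 → 4 (was ⊥); enqueue [2]
  #9 pop 4: in=⊤ → ⊤ (was 4); enqueue [0,6]
  #10 pop 2: in=4 → 0 (was ⊥); enqueue []
  #11 pop 0: in=⊤ → ⊤ (was 4); enqueue [2]
  #12 pop 6: in=⊤ → ⊤ (was 2); enqueue [4]
  #13 pop 2: in=⊤ → ⊤ (was 0); enqueue []
  #14 pop 4: in=⊤ → ⊤ (no change)

Fixpoint:
  val[0] = ⊤
  val[1] = 4
  val[2] = ⊤
  val[3] = 0
  val[4] = ⊤
  val[5] = ⊤
  val[6] = ⊤

14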